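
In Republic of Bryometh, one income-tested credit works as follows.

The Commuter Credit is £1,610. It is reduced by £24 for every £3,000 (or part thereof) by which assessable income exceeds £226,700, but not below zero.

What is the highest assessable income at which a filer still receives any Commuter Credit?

£427,700

After 67 increments the reduction is 67 × £24 = £1,608, leaving £2; one more increment wipes it out. Increment 67 ends at excess 67 × £3,000 = £201,000, so the highest qualifying income is £226,700 + £201,000 = £427,700.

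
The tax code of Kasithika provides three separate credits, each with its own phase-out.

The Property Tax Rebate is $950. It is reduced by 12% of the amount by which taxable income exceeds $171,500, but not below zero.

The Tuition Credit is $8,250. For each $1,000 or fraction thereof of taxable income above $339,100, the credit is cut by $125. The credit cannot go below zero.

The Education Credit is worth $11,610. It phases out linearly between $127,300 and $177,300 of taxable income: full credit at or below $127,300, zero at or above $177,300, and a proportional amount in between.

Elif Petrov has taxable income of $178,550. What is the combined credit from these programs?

$8,354

Property Tax Rebate: 12% of the $7,050 excess over $171,500 is $846; credit = $950 − $846 = $104.
Tuition Credit: $178,550 is at or below the $339,100 threshold, so the full $8,250 applies.
Education Credit: $178,550 is at or above $177,300, so the credit is $0.
Total: $104 + $8,250 + $0 = $8,354.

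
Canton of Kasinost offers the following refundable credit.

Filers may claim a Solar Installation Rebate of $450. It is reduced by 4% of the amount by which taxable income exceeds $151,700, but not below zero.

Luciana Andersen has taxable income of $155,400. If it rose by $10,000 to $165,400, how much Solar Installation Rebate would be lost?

$302

At $155,400 — 4% of the $3,700 excess over $151,700 is $148; credit = $450 − $148 = $302.
At $165,400 — 4% of the $13,700 excess over $151,700 is $548 ≥ base, so the credit is $0.
Lost: $302 − $0 = $302.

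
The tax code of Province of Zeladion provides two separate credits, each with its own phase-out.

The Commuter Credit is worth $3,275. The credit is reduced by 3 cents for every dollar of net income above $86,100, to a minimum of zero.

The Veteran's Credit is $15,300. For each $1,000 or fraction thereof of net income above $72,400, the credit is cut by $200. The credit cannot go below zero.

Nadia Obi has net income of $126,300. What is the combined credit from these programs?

Commuter Credit: 3% of the $40,200 excess over $86,100 is $1,206; credit = $3,275 − $1,206 = $2,069.
Veteran's Credit: income exceeds $72,400 by $53,900, which is 54 full-or-partial $1,000 increments; reduction = 54 × $200 = $10,800, leaving $4,500.
Total: $2,069 + $4,500 = $6,569.

$6,569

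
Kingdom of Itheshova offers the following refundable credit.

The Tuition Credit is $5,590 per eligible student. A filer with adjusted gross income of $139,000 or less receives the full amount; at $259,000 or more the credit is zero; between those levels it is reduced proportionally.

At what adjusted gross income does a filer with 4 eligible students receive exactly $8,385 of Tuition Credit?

$214,000

Full credit = 4 × $5,590 = $22,360.
$8,385 is 8,385/22,360 of the full $22,360, so 13,975/22,360 of the $120,000 range has been used: income = $139,000 + $120,000 × 13,975/22,360 = $214,000.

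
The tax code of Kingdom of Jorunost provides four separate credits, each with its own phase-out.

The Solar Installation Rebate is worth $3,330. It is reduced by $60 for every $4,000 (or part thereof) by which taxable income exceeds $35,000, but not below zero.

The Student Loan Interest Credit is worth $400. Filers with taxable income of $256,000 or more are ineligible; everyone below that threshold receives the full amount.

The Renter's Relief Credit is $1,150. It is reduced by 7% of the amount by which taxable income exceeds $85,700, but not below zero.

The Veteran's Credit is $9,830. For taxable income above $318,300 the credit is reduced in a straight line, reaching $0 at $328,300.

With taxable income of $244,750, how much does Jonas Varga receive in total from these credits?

$10,380

Solar Installation Rebate: income exceeds $35,000 by $209,750, which is 53 full-or-partial $4,000 increments; reduction = 53 × $60 = $3,180, leaving $150.
Student Loan Interest Credit: $244,750 is below the $256,000 cutoff, so the full $400 applies.
Renter's Relief Credit: 7% of the $159,050 excess over $85,700 is $11,133.50 ≥ base, so the credit is $0.
Veteran's Credit: $244,750 is at or below the $318,300 threshold, so the full $9,830 applies.
Total: $150 + $400 + $0 + $9,830 = $10,380.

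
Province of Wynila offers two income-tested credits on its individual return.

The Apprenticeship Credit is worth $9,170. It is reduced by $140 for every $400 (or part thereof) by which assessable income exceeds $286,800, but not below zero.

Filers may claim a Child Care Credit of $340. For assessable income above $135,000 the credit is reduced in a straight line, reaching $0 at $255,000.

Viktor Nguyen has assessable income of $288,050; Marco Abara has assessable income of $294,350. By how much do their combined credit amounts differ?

$2,100

Viktor ($288,050): Apprenticeship Credit: income exceeds $286,800 by $1,250, which is 4 full-or-partial $400 increments; reduction = 4 × $140 = $560, leaving $8,610. Child Care Credit: $288,050 is at or above $255,000, so the credit is $0. total $8,610 + $0 = $8,610
Marco ($294,350): Apprenticeship Credit: income exceeds $286,800 by $7,550, which is 19 full-or-partial $400 increments; reduction = 19 × $140 = $2,660, leaving $6,510. Child Care Credit: $294,350 is at or above $255,000, so the credit is $0. total $6,510 + $0 = $6,510
Difference: |$8,610 − $6,510| = $2,100.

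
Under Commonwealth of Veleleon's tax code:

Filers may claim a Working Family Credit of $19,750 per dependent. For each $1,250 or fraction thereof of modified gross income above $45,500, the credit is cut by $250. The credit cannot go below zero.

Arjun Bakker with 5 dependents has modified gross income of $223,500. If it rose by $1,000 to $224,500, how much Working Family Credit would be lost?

At $223,500 — base = 5 × $19,750 = $98,750. income exceeds $45,500 by $178,000, which is 143 full-or-partial $1,250 increments; reduction = 143 × $250 = $35,750, leaving $63,000.
At $224,500 — base = 5 × $19,750 = $98,750. income exceeds $45,500 by $179,000, which is 144 full-or-partial $1,250 increments; reduction = 144 × $250 = $36,000, leaving $62,750.
Lost: $63,000 − $62,750 = $250.

$250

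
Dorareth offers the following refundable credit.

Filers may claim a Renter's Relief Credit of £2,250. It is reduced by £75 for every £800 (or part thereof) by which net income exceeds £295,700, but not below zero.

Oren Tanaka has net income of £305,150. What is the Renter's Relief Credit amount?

£1,350

Renter's Relief Credit: income exceeds £295,700 by £9,450, which is 12 full-or-partial £800 increments; reduction = 12 × £75 = £900, leaving £1,350.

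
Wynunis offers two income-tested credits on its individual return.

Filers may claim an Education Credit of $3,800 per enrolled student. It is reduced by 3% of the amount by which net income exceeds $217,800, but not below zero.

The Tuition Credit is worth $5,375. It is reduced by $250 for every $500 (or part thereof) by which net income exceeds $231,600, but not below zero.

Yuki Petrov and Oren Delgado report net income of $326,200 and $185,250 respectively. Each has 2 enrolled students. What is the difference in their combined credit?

$8,627

Yuki ($326,200): Education Credit: base = 2 × $3,800 = $7,600. 3% of the $108,400 excess over $217,800 is $3,252; credit = $7,600 − $3,252 = $4,348. Tuition Credit: income exceeds $231,600 by $94,600 → 190 increments × $250 = $47,500 ≥ base, so the credit is $0. total $4,348 + $0 = $4,348
Oren ($185,250): Education Credit: base = 2 × $3,800 = $7,600. $185,250 is at or below the $217,800 threshold, so the full $7,600 applies. Tuition Credit: $185,250 is at or below the $231,600 threshold, so the full $5,375 applies. total $7,600 + $5,375 = $12,975
Difference: |$4,348 − $12,975| = $8,627.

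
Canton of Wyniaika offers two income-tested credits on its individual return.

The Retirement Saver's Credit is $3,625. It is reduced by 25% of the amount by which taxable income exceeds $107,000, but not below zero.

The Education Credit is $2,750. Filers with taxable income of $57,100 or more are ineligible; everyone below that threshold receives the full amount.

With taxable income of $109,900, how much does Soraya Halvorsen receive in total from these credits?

$2,900

Retirement Saver's Credit: 25% of the $2,900 excess over $107,000 is $725; credit = $3,625 − $725 = $2,900.
Education Credit: $109,900 meets or exceeds the $57,100 cutoff, so the credit is $0.
Total: $2,900 + $0 = $2,900.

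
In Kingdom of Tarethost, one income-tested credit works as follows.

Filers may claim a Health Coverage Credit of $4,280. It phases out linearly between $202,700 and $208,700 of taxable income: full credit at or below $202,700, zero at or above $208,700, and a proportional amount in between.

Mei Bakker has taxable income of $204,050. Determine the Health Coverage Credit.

Health Coverage Credit: $204,050 is $1,350 into a $6,000 phase-out range, leaving 4,650/6,000 of the credit: $4,280 × 4,650/6,000 = $3,317.

$3,317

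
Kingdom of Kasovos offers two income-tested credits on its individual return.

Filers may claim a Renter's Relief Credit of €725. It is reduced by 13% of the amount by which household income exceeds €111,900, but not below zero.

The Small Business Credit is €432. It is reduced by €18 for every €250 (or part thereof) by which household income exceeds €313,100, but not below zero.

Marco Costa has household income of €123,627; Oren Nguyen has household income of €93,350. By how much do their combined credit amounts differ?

€725

Marco (€123,627): Renter's Relief Credit: 13% of the €11,727 excess over €111,900 is €1,524.51 ≥ base, so the credit is €0. Small Business Credit: €123,627 is at or below the €313,100 threshold, so the full €432 applies. total €0 + €432 = €432
Oren (€93,350): Renter's Relief Credit: €93,350 is at or below the €111,900 threshold, so the full €725 applies. Small Business Credit: €93,350 is at or below the €313,100 threshold, so the full €432 applies. total €725 + €432 = €1,157
Difference: |€432 − €1,157| = €725.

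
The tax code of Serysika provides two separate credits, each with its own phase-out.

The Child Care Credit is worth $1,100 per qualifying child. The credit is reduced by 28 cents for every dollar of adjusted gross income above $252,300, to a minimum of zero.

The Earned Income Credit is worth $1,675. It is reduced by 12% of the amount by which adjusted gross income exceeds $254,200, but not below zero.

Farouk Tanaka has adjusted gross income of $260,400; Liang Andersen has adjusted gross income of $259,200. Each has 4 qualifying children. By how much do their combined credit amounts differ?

Farouk ($260,400): Child Care Credit: base = 4 × $1,100 = $4,400. 28% of the $8,100 excess over $252,300 is $2,268; credit = $4,400 − $2,268 = $2,132. Earned Income Credit: 12% of the $6,200 excess over $254,200 is $744; credit = $1,675 − $744 = $931. total $2,132 + $931 = $3,063
Liang ($259,200): Child Care Credit: base = 4 × $1,100 = $4,400. 28% of the $6,900 excess over $252,300 is $1,932; credit = $4,400 − $1,932 = $2,468. Earned Income Credit: 12% of the $5,000 excess over $254,200 is $600; credit = $1,675 − $600 = $1,075. total $2,468 + $1,075 = $3,543
Difference: |$3,063 − $3,543| = $480.

$480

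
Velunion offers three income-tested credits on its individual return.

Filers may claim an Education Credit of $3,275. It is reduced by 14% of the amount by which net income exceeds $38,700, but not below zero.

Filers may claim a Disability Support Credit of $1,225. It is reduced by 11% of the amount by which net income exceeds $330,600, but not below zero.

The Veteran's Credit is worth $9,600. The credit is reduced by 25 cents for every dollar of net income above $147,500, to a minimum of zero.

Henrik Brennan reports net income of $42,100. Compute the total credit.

$13,624

Education Credit: 14% of the $3,400 excess over $38,700 is $476; credit = $3,275 − $476 = $2,799.
Disability Support Credit: $42,100 is at or below the $330,600 threshold, so the full $1,225 applies.
Veteran's Credit: $42,100 is at or below the $147,500 threshold, so the full $9,600 applies.
Total: $2,799 + $1,225 + $9,600 = $13,624.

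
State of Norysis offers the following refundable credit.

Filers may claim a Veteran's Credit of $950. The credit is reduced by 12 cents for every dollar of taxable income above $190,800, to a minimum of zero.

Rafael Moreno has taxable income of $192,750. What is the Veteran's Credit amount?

$716

Veteran's Credit: 12% of the $1,950 excess over $190,800 is $234; credit = $950 − $234 = $716.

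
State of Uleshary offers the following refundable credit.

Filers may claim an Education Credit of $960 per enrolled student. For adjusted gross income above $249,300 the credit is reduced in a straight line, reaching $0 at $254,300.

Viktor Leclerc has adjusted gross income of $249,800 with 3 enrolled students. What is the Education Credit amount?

$2,592

Education Credit: base = 3 × $960 = $2,880. $249,800 is $500 into a $5,000 phase-out range, leaving 4,500/5,000 of the credit: $2,880 × 4,500/5,000 = $2,592.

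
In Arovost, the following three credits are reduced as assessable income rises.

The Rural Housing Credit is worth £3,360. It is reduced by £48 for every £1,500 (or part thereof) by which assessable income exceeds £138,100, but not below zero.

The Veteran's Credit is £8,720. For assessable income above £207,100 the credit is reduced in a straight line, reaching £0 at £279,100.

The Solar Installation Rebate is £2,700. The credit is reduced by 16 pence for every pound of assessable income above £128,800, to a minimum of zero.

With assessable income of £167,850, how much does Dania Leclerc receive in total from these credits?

Rural Housing Credit: income exceeds £138,100 by £29,750, which is 20 full-or-partial £1,500 increments; reduction = 20 × £48 = £960, leaving £2,400.
Veteran's Credit: £167,850 is at or below the £207,100 threshold, so the full £8,720 applies.
Solar Installation Rebate: 16% of the £39,050 excess over £128,800 is £6,248 ≥ base, so the credit is £0.
Total: £2,400 + £8,720 + £0 = £11,120.

£11,120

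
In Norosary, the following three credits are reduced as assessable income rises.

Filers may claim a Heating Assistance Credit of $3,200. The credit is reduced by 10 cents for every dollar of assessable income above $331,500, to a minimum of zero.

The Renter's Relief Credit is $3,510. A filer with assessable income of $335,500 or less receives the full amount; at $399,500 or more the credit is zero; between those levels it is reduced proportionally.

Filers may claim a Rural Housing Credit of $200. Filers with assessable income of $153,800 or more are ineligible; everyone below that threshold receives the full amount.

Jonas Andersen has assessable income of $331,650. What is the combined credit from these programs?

Heating Assistance Credit: 10% of the $150 excess over $331,500 is $15; credit = $3,200 − $15 = $3,185.
Renter's Relief Credit: $331,650 is at or below the $335,500 threshold, so the full $3,510 applies.
Rural Housing Credit: $331,650 meets or exceeds the $153,800 cutoff, so the credit is $0.
Total: $3,185 + $3,510 + $0 = $6,695.

$6,695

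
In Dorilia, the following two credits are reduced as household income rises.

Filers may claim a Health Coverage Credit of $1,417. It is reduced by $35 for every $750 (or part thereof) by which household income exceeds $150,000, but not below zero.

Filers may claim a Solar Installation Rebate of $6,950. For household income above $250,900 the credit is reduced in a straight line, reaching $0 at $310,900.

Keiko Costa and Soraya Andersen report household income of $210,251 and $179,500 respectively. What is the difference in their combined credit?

$17

Keiko ($210,251): Health Coverage Credit: income exceeds $150,000 by $60,251 → 81 increments × $35 = $2,835 ≥ base, so the credit is $0. Solar Installation Rebate: $210,251 is at or below the $250,900 threshold, so the full $6,950 applies. total $0 + $6,950 = $6,950
Soraya ($179,500): Health Coverage Credit: income exceeds $150,000 by $29,500, which is 40 full-or-partial $750 increments; reduction = 40 × $35 = $1,400, leaving $17. Solar Installation Rebate: $179,500 is at or below the $250,900 threshold, so the full $6,950 applies. total $17 + $6,950 = $6,967
Difference: |$6,950 − $6,967| = $17.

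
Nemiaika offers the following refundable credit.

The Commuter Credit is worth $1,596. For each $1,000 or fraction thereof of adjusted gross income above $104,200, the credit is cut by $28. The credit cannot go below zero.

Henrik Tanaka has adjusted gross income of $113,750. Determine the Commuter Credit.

$1,316

Commuter Credit: income exceeds $104,200 by $9,550, which is 10 full-or-partial $1,000 increments; reduction = 10 × $28 = $280, leaving $1,316.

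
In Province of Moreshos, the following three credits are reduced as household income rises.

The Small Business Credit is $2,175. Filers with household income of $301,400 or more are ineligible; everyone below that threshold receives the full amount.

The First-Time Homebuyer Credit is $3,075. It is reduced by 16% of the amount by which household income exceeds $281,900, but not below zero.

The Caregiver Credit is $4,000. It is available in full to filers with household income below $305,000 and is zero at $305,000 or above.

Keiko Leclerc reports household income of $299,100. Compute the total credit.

Small Business Credit: $299,100 is below the $301,400 cutoff, so the full $2,175 applies.
First-Time Homebuyer Credit: 16% of the $17,200 excess over $281,900 is $2,752; credit = $3,075 − $2,752 = $323.
Caregiver Credit: $299,100 is below the $305,000 cutoff, so the full $4,000 applies.
Total: $2,175 + $323 + $4,000 = $6,498.

$6,498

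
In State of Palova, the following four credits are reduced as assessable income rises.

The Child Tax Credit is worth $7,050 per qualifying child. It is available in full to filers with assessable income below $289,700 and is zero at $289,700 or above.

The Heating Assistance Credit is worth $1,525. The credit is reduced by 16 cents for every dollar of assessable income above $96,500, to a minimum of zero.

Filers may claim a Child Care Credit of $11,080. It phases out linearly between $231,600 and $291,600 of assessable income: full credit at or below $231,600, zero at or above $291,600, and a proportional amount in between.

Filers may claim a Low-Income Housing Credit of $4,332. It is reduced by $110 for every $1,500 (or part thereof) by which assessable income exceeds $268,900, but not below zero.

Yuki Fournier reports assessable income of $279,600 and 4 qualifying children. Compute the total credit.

$33,868

Child Tax Credit: base = 4 × $7,050 = $28,200. $279,600 is below the $289,700 cutoff, so the full $28,200 applies.
Heating Assistance Credit: 16% of the $183,100 excess over $96,500 is $29,296 ≥ base, so the credit is $0.
Child Care Credit: $279,600 is $48,000 into a $60,000 phase-out range, leaving 12,000/60,000 of the credit: $11,080 × 12,000/60,000 = $2,216.
Low-Income Housing Credit: income exceeds $268,900 by $10,700, which is 8 full-or-partial $1,500 increments; reduction = 8 × $110 = $880, leaving $3,452.
Total: $28,200 + $0 + $2,216 + $3,452 = $33,868.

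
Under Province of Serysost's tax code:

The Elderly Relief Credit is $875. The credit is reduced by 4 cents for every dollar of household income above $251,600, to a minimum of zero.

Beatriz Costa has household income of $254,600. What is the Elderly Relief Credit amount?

Elderly Relief Credit: 4% of the $3,000 excess over $251,600 is $120; credit = $875 − $120 = $755.

$755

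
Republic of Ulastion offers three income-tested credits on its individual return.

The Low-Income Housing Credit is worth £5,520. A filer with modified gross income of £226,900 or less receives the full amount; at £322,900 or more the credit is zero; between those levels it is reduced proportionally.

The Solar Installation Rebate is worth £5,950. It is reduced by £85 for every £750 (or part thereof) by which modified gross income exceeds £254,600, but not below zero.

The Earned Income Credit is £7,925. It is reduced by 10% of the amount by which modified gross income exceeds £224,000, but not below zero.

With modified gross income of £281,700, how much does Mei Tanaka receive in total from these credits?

£7,329

Low-Income Housing Credit: £281,700 is £54,800 into a £96,000 phase-out range, leaving 41,200/96,000 of the credit: £5,520 × 41,200/96,000 = £2,369.
Solar Installation Rebate: income exceeds £254,600 by £27,100, which is 37 full-or-partial £750 increments; reduction = 37 × £85 = £3,145, leaving £2,805.
Earned Income Credit: 10% of the £57,700 excess over £224,000 is £5,770; credit = £7,925 − £5,770 = £2,155.
Total: £2,369 + £2,805 + £2,155 = £7,329.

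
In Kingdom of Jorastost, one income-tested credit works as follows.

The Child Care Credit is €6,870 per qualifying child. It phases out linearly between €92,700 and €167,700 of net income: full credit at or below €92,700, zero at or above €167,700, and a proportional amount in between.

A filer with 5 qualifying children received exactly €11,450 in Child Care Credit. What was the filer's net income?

€142,700

Full credit = 5 × €6,870 = €34,350.
€11,450 is 11,450/34,350 of the full €34,350, so 22,900/34,350 of the €75,000 range has been used: income = €92,700 + €75,000 × 22,900/34,350 = €142,700.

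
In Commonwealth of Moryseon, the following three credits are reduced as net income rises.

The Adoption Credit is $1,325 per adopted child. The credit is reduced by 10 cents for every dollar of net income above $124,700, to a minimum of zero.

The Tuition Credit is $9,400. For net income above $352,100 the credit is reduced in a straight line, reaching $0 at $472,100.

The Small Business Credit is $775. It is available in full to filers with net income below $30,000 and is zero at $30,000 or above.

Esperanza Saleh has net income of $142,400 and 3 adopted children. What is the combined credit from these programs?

$11,605

Adoption Credit: base = 3 × $1,325 = $3,975. 10% of the $17,700 excess over $124,700 is $1,770; credit = $3,975 − $1,770 = $2,205.
Tuition Credit: $142,400 is at or below the $352,100 threshold, so the full $9,400 applies.
Small Business Credit: $142,400 meets or exceeds the $30,000 cutoff, so the credit is $0.
Total: $2,205 + $9,400 + $0 = $11,605.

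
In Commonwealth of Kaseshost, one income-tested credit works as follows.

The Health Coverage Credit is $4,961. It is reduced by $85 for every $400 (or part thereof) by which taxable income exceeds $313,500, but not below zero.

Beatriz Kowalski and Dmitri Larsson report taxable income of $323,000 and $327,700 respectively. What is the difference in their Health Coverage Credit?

Beatriz ($323,000): Health Coverage Credit: income exceeds $313,500 by $9,500, which is 24 full-or-partial $400 increments; reduction = 24 × $85 = $2,040, leaving $2,921.
Dmitri ($327,700): Health Coverage Credit: income exceeds $313,500 by $14,200, which is 36 full-or-partial $400 increments; reduction = 36 × $85 = $3,060, leaving $1,901.
Difference: |$2,921 − $1,901| = $1,020.

$1,020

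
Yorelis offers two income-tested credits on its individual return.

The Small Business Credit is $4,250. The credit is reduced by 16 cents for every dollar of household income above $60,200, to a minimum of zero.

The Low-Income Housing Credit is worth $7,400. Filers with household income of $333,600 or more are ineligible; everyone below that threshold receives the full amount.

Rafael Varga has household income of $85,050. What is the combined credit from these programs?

$7,674

Small Business Credit: 16% of the $24,850 excess over $60,200 is $3,976; credit = $4,250 − $3,976 = $274.
Low-Income Housing Credit: $85,050 is below the $333,600 cutoff, so the full $7,400 applies.
Total: $274 + $7,400 = $7,674.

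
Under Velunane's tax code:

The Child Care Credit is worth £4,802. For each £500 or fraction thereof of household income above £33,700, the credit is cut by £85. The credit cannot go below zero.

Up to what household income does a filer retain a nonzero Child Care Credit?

£61,700

After 56 increments the reduction is 56 × £85 = £4,760, leaving £42; one more increment wipes it out. Increment 56 ends at excess 56 × £500 = £28,000, so the highest qualifying income is £33,700 + £28,000 = £61,700.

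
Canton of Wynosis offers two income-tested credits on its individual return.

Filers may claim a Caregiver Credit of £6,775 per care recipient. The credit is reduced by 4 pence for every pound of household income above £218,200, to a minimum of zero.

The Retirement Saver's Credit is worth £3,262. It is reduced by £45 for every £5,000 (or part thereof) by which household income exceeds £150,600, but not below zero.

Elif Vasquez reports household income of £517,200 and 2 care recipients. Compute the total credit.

Caregiver Credit: base = 2 × £6,775 = £13,550. 4% of the £299,000 excess over £218,200 is £11,960; credit = £13,550 − £11,960 = £1,590.
Retirement Saver's Credit: income exceeds £150,600 by £366,600 → 74 increments × £45 = £3,330 ≥ base, so the credit is £0.
Total: £1,590 + £0 = £1,590.

£1,590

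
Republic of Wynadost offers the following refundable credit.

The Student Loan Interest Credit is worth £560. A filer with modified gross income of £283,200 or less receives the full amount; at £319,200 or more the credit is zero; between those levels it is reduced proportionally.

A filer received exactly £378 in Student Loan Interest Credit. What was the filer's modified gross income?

£294,900

£378 is 378/560 of the full £560, so 182/560 of the £36,000 range has been used: income = £283,200 + £36,000 × 182/560 = £294,900.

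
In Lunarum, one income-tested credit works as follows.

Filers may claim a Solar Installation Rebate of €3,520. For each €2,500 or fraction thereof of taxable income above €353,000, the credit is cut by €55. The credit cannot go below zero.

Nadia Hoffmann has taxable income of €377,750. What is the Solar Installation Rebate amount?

Solar Installation Rebate: income exceeds €353,000 by €24,750, which is 10 full-or-partial €2,500 increments; reduction = 10 × €55 = €550, leaving €2,970.

€2,970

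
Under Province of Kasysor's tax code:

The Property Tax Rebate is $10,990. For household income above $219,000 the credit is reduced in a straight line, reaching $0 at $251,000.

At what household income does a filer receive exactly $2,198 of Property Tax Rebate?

$244,600

$2,198 is 2,198/10,990 of the full $10,990, so 8,792/10,990 of the $32,000 range has been used: income = $219,000 + $32,000 × 8,792/10,990 = $244,600.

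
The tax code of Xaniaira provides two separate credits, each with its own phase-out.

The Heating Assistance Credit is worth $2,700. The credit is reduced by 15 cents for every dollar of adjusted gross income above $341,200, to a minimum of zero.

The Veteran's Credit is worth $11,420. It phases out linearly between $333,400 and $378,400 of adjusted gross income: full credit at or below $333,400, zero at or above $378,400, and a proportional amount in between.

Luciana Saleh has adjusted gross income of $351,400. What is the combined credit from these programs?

Heating Assistance Credit: 15% of the $10,200 excess over $341,200 is $1,530; credit = $2,700 − $1,530 = $1,170.
Veteran's Credit: $351,400 is $18,000 into a $45,000 phase-out range, leaving 27,000/45,000 of the credit: $11,420 × 27,000/45,000 = $6,852.
Total: $1,170 + $6,852 = $8,022.

$8,022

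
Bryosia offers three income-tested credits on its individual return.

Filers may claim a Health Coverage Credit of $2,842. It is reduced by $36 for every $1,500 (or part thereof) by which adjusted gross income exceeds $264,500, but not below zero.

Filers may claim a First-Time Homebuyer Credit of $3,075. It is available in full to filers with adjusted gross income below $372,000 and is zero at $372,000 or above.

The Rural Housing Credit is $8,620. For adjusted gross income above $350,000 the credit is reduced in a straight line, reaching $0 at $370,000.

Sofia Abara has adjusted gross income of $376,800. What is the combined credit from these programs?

Health Coverage Credit: income exceeds $264,500 by $112,300, which is 75 full-or-partial $1,500 increments; reduction = 75 × $36 = $2,700, leaving $142.
First-Time Homebuyer Credit: $376,800 meets or exceeds the $372,000 cutoff, so the credit is $0.
Rural Housing Credit: $376,800 is at or above $370,000, so the credit is $0.
Total: $142 + $0 + $0 = $142.

$142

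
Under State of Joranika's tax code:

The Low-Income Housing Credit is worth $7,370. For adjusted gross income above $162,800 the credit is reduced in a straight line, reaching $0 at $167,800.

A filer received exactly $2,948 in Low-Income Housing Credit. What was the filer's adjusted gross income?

$165,800

$2,948 is 2,948/7,370 of the full $7,370, so 4,422/7,370 of the $5,000 range has been used: income = $162,800 + $5,000 × 4,422/7,370 = $165,800.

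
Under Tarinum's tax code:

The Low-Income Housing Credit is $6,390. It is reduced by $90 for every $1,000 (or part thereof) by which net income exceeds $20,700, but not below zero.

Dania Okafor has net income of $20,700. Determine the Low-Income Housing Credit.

$6,390

Low-Income Housing Credit: $20,700 is at or below the $20,700 threshold, so the full $6,390 applies.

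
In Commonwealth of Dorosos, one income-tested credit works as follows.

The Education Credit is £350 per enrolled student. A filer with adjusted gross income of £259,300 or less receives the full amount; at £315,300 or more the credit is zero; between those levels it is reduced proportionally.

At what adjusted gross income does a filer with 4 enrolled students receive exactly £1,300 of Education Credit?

Full credit = 4 × £350 = £1,400.
£1,300 is 1,300/1,400 of the full £1,400, so 100/1,400 of the £56,000 range has been used: income = £259,300 + £56,000 × 100/1,400 = £263,300.

£263,300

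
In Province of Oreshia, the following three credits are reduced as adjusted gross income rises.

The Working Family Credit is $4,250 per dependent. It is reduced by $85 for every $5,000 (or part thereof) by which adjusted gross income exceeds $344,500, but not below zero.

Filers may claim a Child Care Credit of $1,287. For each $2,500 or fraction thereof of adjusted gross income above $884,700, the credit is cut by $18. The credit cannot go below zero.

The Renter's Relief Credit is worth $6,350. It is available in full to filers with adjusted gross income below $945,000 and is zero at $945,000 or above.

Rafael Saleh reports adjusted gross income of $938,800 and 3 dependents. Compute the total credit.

$9,876

Working Family Credit: base = 3 × $4,250 = $12,750. income exceeds $344,500 by $594,300, which is 119 full-or-partial $5,000 increments; reduction = 119 × $85 = $10,115, leaving $2,635.
Child Care Credit: income exceeds $884,700 by $54,100, which is 22 full-or-partial $2,500 increments; reduction = 22 × $18 = $396, leaving $891.
Renter's Relief Credit: $938,800 is below the $945,000 cutoff, so the full $6,350 applies.
Total: $2,635 + $891 + $6,350 = $9,876.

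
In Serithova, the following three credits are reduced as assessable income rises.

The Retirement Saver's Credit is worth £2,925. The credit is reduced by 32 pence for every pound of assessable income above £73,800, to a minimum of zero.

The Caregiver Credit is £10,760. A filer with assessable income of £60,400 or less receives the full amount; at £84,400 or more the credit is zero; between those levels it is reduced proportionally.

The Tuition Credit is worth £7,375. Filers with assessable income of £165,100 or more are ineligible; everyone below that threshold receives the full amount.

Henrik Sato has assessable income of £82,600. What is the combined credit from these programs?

Retirement Saver's Credit: 32% of the £8,800 excess over £73,800 is £2,816; credit = £2,925 − £2,816 = £109.
Caregiver Credit: £82,600 is £22,200 into a £24,000 phase-out range, leaving 1,800/24,000 of the credit: £10,760 × 1,800/24,000 = £807.
Tuition Credit: £82,600 is below the £165,100 cutoff, so the full £7,375 applies.
Total: £109 + £807 + £7,375 = £8,291.

£8,291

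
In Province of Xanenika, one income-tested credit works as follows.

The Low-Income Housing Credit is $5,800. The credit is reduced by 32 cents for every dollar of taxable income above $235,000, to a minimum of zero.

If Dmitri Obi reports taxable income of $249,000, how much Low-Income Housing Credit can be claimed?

Low-Income Housing Credit: 32% of the $14,000 excess over $235,000 is $4,480; credit = $5,800 − $4,480 = $1,320.

$1,320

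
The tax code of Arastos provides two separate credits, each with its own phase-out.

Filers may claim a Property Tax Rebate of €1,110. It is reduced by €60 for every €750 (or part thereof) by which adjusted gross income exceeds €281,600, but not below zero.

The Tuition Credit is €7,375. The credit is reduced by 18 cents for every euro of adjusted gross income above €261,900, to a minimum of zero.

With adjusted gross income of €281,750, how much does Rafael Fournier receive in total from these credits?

€4,852

Property Tax Rebate: income exceeds €281,600 by €150, which is 1 full-or-partial €750 increment; reduction = 1 × €60 = €60, leaving €1,050.
Tuition Credit: 18% of the €19,850 excess over €261,900 is €3,573; credit = €7,375 − €3,573 = €3,802.
Total: €1,050 + €3,802 = €4,852.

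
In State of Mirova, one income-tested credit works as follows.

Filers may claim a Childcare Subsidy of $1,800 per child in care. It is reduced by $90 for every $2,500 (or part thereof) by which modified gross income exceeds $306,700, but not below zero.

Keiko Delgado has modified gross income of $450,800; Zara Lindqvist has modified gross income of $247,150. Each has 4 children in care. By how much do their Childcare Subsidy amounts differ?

$5,220

Keiko ($450,800): Childcare Subsidy: base = 4 × $1,800 = $7,200. income exceeds $306,700 by $144,100, which is 58 full-or-partial $2,500 increments; reduction = 58 × $90 = $5,220, leaving $1,980.
Zara ($247,150): Childcare Subsidy: base = 4 × $1,800 = $7,200. $247,150 is at or below the $306,700 threshold, so the full $7,200 applies.
Difference: |$1,980 − $7,200| = $5,220.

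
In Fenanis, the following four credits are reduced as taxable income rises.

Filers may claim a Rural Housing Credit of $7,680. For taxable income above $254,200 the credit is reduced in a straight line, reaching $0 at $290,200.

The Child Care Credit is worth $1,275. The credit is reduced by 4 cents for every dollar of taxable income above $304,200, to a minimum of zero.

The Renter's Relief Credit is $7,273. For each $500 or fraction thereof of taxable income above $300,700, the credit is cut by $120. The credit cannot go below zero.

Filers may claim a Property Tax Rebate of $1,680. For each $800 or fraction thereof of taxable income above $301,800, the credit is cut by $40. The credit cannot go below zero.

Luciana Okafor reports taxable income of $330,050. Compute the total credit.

$674

Rural Housing Credit: $330,050 is at or above $290,200, so the credit is $0.
Child Care Credit: 4% of the $25,850 excess over $304,200 is $1,034; credit = $1,275 − $1,034 = $241.
Renter's Relief Credit: income exceeds $300,700 by $29,350, which is 59 full-or-partial $500 increments; reduction = 59 × $120 = $7,080, leaving $193.
Property Tax Rebate: income exceeds $301,800 by $28,250, which is 36 full-or-partial $800 increments; reduction = 36 × $40 = $1,440, leaving $240.
Total: $0 + $241 + $193 + $240 = $674.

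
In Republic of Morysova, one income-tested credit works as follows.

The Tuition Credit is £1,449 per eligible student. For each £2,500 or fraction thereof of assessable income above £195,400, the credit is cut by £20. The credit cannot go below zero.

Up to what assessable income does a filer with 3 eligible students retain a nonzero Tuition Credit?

Full credit = 3 × £1,449 = £4,347.
After 217 increments the reduction is 217 × £20 = £4,340, leaving £7; one more increment wipes it out. Increment 217 ends at excess 217 × £2,500 = £542,500, so the highest qualifying income is £195,400 + £542,500 = £737,900.

£737,900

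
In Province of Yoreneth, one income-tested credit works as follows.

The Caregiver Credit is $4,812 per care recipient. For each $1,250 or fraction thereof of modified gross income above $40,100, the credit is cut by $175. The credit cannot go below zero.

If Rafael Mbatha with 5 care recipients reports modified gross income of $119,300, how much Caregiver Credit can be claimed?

$12,860

Caregiver Credit: base = 5 × $4,812 = $24,060. income exceeds $40,100 by $79,200, which is 64 full-or-partial $1,250 increments; reduction = 64 × $175 = $11,200, leaving $12,860.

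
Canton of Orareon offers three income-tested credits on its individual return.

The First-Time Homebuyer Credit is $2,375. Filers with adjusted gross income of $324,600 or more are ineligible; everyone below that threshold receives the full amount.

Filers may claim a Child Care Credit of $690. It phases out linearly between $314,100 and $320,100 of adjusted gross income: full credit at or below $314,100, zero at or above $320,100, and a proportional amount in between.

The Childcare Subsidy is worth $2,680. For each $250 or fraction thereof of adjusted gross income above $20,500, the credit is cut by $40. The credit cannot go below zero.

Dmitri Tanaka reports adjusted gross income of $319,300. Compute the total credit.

$2,467

First-Time Homebuyer Credit: $319,300 is below the $324,600 cutoff, so the full $2,375 applies.
Child Care Credit: $319,300 is $5,200 into a $6,000 phase-out range, leaving 800/6,000 of the credit: $690 × 800/6,000 = $92.
Childcare Subsidy: income exceeds $20,500 by $298,800 → 1196 increments × $40 = $47,840 ≥ base, so the credit is $0.
Total: $2,375 + $92 + $0 = $2,467.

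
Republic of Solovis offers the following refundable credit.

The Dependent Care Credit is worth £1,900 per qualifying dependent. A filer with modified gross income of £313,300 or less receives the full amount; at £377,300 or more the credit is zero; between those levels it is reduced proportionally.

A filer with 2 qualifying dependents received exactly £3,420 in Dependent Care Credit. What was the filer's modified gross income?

Full credit = 2 × £1,900 = £3,800.
£3,420 is 3,420/3,800 of the full £3,800, so 380/3,800 of the £64,000 range has been used: income = £313,300 + £64,000 × 380/3,800 = £319,700.

£319,700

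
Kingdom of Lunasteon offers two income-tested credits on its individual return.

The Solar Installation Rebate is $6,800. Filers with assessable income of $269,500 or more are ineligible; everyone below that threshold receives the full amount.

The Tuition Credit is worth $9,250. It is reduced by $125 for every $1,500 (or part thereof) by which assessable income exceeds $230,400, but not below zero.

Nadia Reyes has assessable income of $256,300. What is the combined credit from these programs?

Solar Installation Rebate: $256,300 is below the $269,500 cutoff, so the full $6,800 applies.
Tuition Credit: income exceeds $230,400 by $25,900, which is 18 full-or-partial $1,500 increments; reduction = 18 × $125 = $2,250, leaving $7,000.
Total: $6,800 + $7,000 = $13,800.

$13,800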